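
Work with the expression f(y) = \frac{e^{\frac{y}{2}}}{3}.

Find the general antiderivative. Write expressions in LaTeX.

Differentiate the proposed F(y) back; it has to land on f(y) exactly.
Check: d/dy[\frac{2 e^{\frac{y}{2}}}{3}] = \frac{e^{\frac{y}{2}}}{3} = f(y).

F(y) = \frac{2 e^{\frac{y}{2}}}{3} + C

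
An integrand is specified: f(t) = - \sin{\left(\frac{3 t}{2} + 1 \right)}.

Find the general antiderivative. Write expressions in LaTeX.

F(t) = \frac{2 \cos{\left(\frac{3 t}{2} + 1 \right)}}{3} + C

Any candidate F(t) must reproduce f(t) exactly when differentiated.
Check: d/dt[\frac{2 \cos{\left(\frac{3 t}{2} + 1 \right)}}{3}] = - \sin{\left(\frac{3 t}{2} + 1 \right)} = f(t).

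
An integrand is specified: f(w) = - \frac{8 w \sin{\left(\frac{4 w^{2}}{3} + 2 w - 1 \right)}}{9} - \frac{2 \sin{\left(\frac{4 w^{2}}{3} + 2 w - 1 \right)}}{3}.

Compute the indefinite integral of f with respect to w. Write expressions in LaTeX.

F(w) = \frac{\cos{\left(\frac{4 w^{2}}{3} + 2 w - 1 \right)}}{3} + C

f matches the chain-rule pattern g'(h)*h' with inner function h(w) = \frac{4 w^{2}}{3} + 2 w - 1; substituting u = h(w) collapses the integral.
Check: d/dw[\frac{\cos{\left(\frac{4 w^{2}}{3} + 2 w - 1 \right)}}{3}] = - \frac{8 w \sin{\left(\frac{4 w^{2}}{3} + 2 w - 1 \right)}}{9} - \frac{2 \sin{\left(\frac{4 w^{2}}{3} + 2 w - 1 \right)}}{3} = f(w).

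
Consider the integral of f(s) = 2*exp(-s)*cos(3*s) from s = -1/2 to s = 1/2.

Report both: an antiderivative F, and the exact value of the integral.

Any candidate F(s) must reproduce f(s) exactly when differentiated.
F(s) = (3*sin(3*s) - cos(3*s))*exp(-s)/5 is an antiderivative of f.
Check: d/ds[(3*sin(3*s) - cos(3*s))*exp(-s)/5] = 2*exp(-s)*cos(3*s) = f(s).
F(1/2) = -exp(-1/2)*cos(3/2)/5 + 3*exp(-1/2)*sin(3/2)/5; F(-1/2) = -3*exp(1/2)*sin(3/2)/5 - exp(1/2)*cos(3/2)/5.
Integral = F(1/2) - F(-1/2) = -exp(-1/2)*cos(3/2)/5 + exp(1/2)*cos(3/2)/5 + 3*exp(-1/2)*sin(3/2)/5 + 3*exp(1/2)*sin(3/2)/5.

Antiderivative: F(s) = (3*sin(3*s) - cos(3*s))*exp(-s)/5; value = -exp(-1/2)*cos(3/2)/5 + exp(1/2)*cos(3/2)/5 + 3*exp(-1/2)*sin(3/2)/5 + 3*exp(1/2)*sin(3/2)/5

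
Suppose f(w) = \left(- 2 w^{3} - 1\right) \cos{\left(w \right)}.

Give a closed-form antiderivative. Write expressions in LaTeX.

A first test for any F(w): its w-derivative must equal f(w) identically.
Check: d/dw[- 2 w^{3} \sin{\left(w \right)} - 6 w^{2} \cos{\left(w \right)} + 12 w \sin{\left(w \right)} - \sin{\left(w \right)} + 12 \cos{\left(w \right)}] = - 2 w^{3} \cos{\left(w \right)} - \cos{\left(w \right)}, which equals f(w).

An antiderivative is F(w) = - 2 w^{3} \sin{\left(w \right)} - 6 w^{2} \cos{\left(w \right)} + 12 w \sin{\left(w \right)} - \sin{\left(w \right)} + 12 \cos{\left(w \right)}.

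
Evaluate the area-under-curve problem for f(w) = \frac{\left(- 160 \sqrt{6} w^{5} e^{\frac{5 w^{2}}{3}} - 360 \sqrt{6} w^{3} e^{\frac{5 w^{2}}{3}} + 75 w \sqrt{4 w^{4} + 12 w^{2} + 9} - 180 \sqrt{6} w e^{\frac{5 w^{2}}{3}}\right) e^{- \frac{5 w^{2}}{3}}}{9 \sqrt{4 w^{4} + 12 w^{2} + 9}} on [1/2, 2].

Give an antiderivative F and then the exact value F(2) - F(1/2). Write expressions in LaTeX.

Antiderivative: F(w) = \frac{\sqrt{6} \left(- 40 w^{2} \sqrt{4 w^{4} + 12 w^{2} + 9} e^{\frac{5 w^{2}}{3}} - 15 \sqrt{6}\right) e^{- \frac{5 w^{2}}{3}}}{36}; value = - \frac{575 \sqrt{6}}{12} - \frac{5}{2 e^{\frac{20}{3}}} + \frac{5}{2 e^{\frac{5}{12}}}

Check any antiderivative F(w) by computing F'(w) and comparing it with f(w).
F(w) = \frac{\sqrt{6} \left(- 40 w^{2} \sqrt{4 w^{4} + 12 w^{2} + 9} e^{\frac{5 w^{2}}{3}} - 15 \sqrt{6}\right) e^{- \frac{5 w^{2}}{3}}}{36} is an antiderivative of f.
Check: d/dw[\frac{\sqrt{6} \left(- 40 w^{2} \sqrt{4 w^{4} + 12 w^{2} + 9} e^{\frac{5 w^{2}}{3}} - 15 \sqrt{6}\right) e^{- \frac{5 w^{2}}{3}}}{36}] = \frac{\left(- 160 \sqrt{6} w^{5} e^{\frac{5 w^{2}}{3}} - 360 \sqrt{6} w^{3} e^{\frac{5 w^{2}}{3}} + 75 w \sqrt{4 w^{4} + 12 w^{2} + 9} - 180 \sqrt{6} w e^{\frac{5 w^{2}}{3}}\right) e^{- \frac{5 w^{2}}{3}}}{9 \sqrt{4 w^{4} + 12 w^{2} + 9}} = f(w).
F(2) = - \frac{440 \sqrt{6}}{9} - \frac{5}{2 e^{\frac{20}{3}}}; F(1/2) = - \frac{35 \sqrt{6}}{36} - \frac{5}{2 e^{\frac{5}{12}}}.
Integral = F(2) - F(1/2) = - \frac{575 \sqrt{6}}{12} - \frac{5}{2 e^{\frac{20}{3}}} + \frac{5}{2 e^{\frac{5}{12}}}.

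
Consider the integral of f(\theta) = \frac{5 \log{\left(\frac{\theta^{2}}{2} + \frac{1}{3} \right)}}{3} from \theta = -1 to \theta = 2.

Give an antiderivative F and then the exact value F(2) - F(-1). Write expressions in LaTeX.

Differentiate the proposed F(\theta) back; it has to land on f(\theta) exactly.
F(\theta) = \frac{5 \theta \log{\left(\frac{\theta^{2}}{2} + \frac{1}{3} \right)}}{3} - \frac{10 \theta}{3} + \frac{10 \sqrt{6} \operatorname{atan}{\left(\frac{\sqrt{6} \theta}{2} \right)}}{9} is an antiderivative of f.
Check: d/d\theta[\frac{5 \theta \log{\left(\frac{\theta^{2}}{2} + \frac{1}{3} \right)}}{3} - \frac{10 \theta}{3} + \frac{10 \sqrt{6} \operatorname{atan}{\left(\frac{\sqrt{6} \theta}{2} \right)}}{9}] = \frac{5 \log{\left(3 \theta^{2} + 2 \right)}}{3} - \frac{5 \log{\left(6 \right)}}{3}, which equals f(\theta).
F(2) = - \frac{20}{3} + \frac{10 \log{\left(\frac{7}{3} \right)}}{3} + \frac{10 \sqrt{6} \operatorname{atan}{\left(\sqrt{6} \right)}}{9}; F(-1) = - \frac{10 \sqrt{6} \operatorname{atan}{\left(\frac{\sqrt{6}}{2} \right)}}{9} - \frac{5 \log{\left(\frac{5}{6} \right)}}{3} + \frac{10}{3}.
Integral = F(2) - F(-1) = -10 + \frac{5 \log{\left(\frac{5}{6} \right)}}{3} + \frac{10 \sqrt{6} \operatorname{atan}{\left(\frac{\sqrt{6}}{2} \right)}}{9} + \frac{10 \log{\left(\frac{7}{3} \right)}}{3} + \frac{10 \sqrt{6} \operatorname{atan}{\left(\sqrt{6} \right)}}{9}.

Antiderivative: F(\theta) = \frac{5 \theta \log{\left(\frac{\theta^{2}}{2} + \frac{1}{3} \right)}}{3} - \frac{10 \theta}{3} + \frac{10 \sqrt{6} \operatorname{atan}{\left(\frac{\sqrt{6} \theta}{2} \right)}}{9}; value = -10 + \frac{5 \log{\left(\frac{5}{6} \right)}}{3} + \frac{10 \sqrt{6} \operatorname{atan}{\left(\frac{\sqrt{6}}{2} \right)}}{9} + \frac{10 \log{\left(\frac{7}{3} \right)}}{3} + \frac{10 \sqrt{6} \operatorname{atan}{\left(\sqrt{6} \right)}}{9}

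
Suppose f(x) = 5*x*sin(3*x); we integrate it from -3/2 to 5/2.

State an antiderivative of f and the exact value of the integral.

Recover f(x) by differentiating a candidate F(x); any mismatch rules it out.
F(x) = -5*x*cos(3*x)/3 + 5*sin(3*x)/9 is an antiderivative of f.
Check: d/dx[-5*x*cos(3*x)/3 + 5*sin(3*x)/9] = 5*x*sin(3*x) = f(x).
F(5/2) = -25*cos(15/2)/6 + 5*sin(15/2)/9; F(-3/2) = 5*cos(9/2)/2 - 5*sin(9/2)/9.
Integral = F(5/2) - F(-3/2) = -25*cos(15/2)/6 + 5*sin(9/2)/9 + 5*sin(15/2)/9 - 5*cos(9/2)/2.

Antiderivative: F(x) = -5*x*cos(3*x)/3 + 5*sin(3*x)/9; value = -25*cos(15/2)/6 + 5*sin(9/2)/9 + 5*sin(15/2)/9 - 5*cos(9/2)/2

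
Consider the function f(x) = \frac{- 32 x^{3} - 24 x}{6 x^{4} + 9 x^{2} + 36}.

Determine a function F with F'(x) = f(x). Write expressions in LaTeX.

The substitution u = x^{4} + \frac{3 x^{2}}{2} + 6 works: f is exactly (dF/du)*(du/dx) for that inner function.
Check: d/dx[- \frac{4 \log{\left(x^{4} + \frac{3 x^{2}}{2} + 6 \right)}}{3}] = \frac{- 32 x^{3} - 24 x}{6 x^{4} + 9 x^{2} + 36} = f(x).

An antiderivative is F(x) = - \frac{4 \log{\left(x^{4} + \frac{3 x^{2}}{2} + 6 \right)}}{3}.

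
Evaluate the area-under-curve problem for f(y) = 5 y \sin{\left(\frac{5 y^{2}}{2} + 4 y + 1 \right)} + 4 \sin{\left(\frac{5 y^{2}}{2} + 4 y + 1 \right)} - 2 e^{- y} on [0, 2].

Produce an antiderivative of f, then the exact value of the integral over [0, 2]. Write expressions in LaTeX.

The integrand splits into summands that can be handled one at a time.
F(y) = - \left(e^{y} \cos{\left(\frac{5 y^{2}}{2} + 4 y + 1 \right)} - 2\right) e^{- y} is an antiderivative of f.
Check: d/dy[- \left(e^{y} \cos{\left(\frac{5 y^{2}}{2} + 4 y + 1 \right)} - 2\right) e^{- y}] = \left(5 y e^{y} \sin{\left(\frac{5 y^{2}}{2} + 4 y + 1 \right)} + 4 e^{y} \sin{\left(\frac{5 y^{2}}{2} + 4 y + 1 \right)} - 2\right) e^{- y}, which equals f(y).
F(2) = - \cos{\left(19 \right)} + \frac{2}{e^{2}}; F(0) = 2 - \cos{\left(1 \right)}.
Integral = F(2) - F(0) = -2 - \cos{\left(19 \right)} + \frac{2}{e^{2}} + \cos{\left(1 \right)}.

Antiderivative: F(y) = - \left(e^{y} \cos{\left(\frac{5 y^{2}}{2} + 4 y + 1 \right)} - 2\right) e^{- y}; value = -2 - \cos{\left(19 \right)} + \frac{2}{e^{2}} + \cos{\left(1 \right)}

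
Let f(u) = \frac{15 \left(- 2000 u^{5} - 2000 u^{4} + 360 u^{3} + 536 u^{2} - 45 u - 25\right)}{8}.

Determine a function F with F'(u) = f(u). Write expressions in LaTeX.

f matches the chain-rule pattern g'(h)*h' with inner function h(u) = 5 u^{2} + 2 u - \frac{5}{4}; substituting w = h(u) collapses the integral.
Check: d/du[- 625 u^{6} - 750 u^{5} + \frac{675 u^{4}}{4} + 335 u^{3} - \frac{675 u^{2}}{16} - \frac{375 u}{8}] = - 3750 u^{5} - 3750 u^{4} + 675 u^{3} + 1005 u^{2} - \frac{675 u}{8} - \frac{375}{8}, which equals f(u).

An antiderivative is F(u) = - 625 u^{6} - 750 u^{5} + \frac{675 u^{4}}{4} + 335 u^{3} - \frac{675 u^{2}}{16} - \frac{375 u}{8}.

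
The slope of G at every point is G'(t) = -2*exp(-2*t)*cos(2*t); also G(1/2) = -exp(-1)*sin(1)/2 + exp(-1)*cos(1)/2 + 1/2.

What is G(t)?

A candidate passes only if d/dt[G] lands on the given G'(t) exactly.
A general antiderivative is -exp(-2*t)*sin(2*t)/2 + exp(-2*t)*cos(2*t)/2 + C.
The condition gives C = -exp(-1)*sin(1)/2 + exp(-1)*cos(1)/2 + 1/2 - (-exp(-1)*sin(1)/2 + exp(-1)*cos(1)/2) = 1/2.
So G(t) = (exp(2*t) - sin(2*t) + cos(2*t))*exp(-2*t)/2.
Check: d/dt[(exp(2*t) - sin(2*t) + cos(2*t))*exp(-2*t)/2] = -2*exp(-2*t)*cos(2*t) = G'(t).

G(t) = (exp(2*t) - sin(2*t) + cos(2*t))*exp(-2*t)/2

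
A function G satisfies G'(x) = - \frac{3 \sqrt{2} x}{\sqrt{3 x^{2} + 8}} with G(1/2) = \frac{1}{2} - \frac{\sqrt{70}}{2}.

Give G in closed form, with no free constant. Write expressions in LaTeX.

G(x) = \frac{1}{2} - 2 \sqrt{\frac{3 x^{2}}{2} + 4}

G'(x) matches the chain-rule pattern g'(h)*h' with inner function h(x) = \frac{3 x^{2}}{2} + 4; substituting u = h(x) collapses the integral.
A general antiderivative is - 2 \sqrt{\frac{3 x^{2}}{2} + 4} + C.
The condition gives C = \frac{1}{2} - \frac{\sqrt{70}}{2} - (- \frac{\sqrt{70}}{2}) = \frac{1}{2}.
So G(x) = \frac{1}{2} - 2 \sqrt{\frac{3 x^{2}}{2} + 4}.
Check: d/dx[\frac{1}{2} - 2 \sqrt{\frac{3 x^{2}}{2} + 4}] = - \frac{3 \sqrt{2} x}{\sqrt{3 x^{2} + 8}} = G'(x).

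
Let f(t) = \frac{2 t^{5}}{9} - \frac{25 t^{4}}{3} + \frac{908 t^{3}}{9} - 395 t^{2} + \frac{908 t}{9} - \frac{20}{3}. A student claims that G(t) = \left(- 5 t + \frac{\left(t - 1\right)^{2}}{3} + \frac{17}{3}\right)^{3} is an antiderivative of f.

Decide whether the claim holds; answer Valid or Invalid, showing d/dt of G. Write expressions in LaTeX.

d/dt[G] = \frac{2 t^{5}}{9} - \frac{85 t^{4}}{9} + \frac{1228 t^{3}}{9} - \frac{6749 t^{2}}{9} + 1228 t - 612
d/dt[G] - f(t) = - \frac{10 t^{4}}{9} + \frac{320 t^{3}}{9} - \frac{3194 t^{2}}{9} + \frac{10144 t}{9} - \frac{1816}{3} != 0.

Invalid: d/dt[G] - f = - \frac{10 t^{4}}{9} + \frac{320 t^{3}}{9} - \frac{3194 t^{2}}{9} + \frac{10144 t}{9} - \frac{1816}{3}, which is not 0.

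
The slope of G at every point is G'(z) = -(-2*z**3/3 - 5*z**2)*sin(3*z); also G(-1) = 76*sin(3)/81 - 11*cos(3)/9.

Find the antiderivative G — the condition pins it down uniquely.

Check a candidate G(z) by differentiating: d/dz[G] must match the given G'(z).
A general antiderivative is -2*z**3*cos(3*z)/9 + 2*z**2*sin(3*z)/9 - 5*z**2*cos(3*z)/3 + 10*z*sin(3*z)/9 + 4*z*cos(3*z)/27 - 4*sin(3*z)/81 + 10*cos(3*z)/27 + C.
The condition gives C = 76*sin(3)/81 - 11*cos(3)/9 - (76*sin(3)/81 - 11*cos(3)/9) = 0.
So G(z) = -2*z**3*cos(3*z)/9 + 2*z**2*sin(3*z)/9 - 5*z**2*cos(3*z)/3 + 10*z*sin(3*z)/9 + 4*z*cos(3*z)/27 - 4*sin(3*z)/81 + 10*cos(3*z)/27.
Check: d/dz[-2*z**3*cos(3*z)/9 + 2*z**2*sin(3*z)/9 - 5*z**2*cos(3*z)/3 + 10*z*sin(3*z)/9 + 4*z*cos(3*z)/27 - 4*sin(3*z)/81 + 10*cos(3*z)/27] = 2*z**3*sin(3*z)/3 + 5*z**2*sin(3*z), which equals G'(z).

G(z) = -2*z**3*cos(3*z)/9 + 2*z**2*sin(3*z)/9 - 5*z**2*cos(3*z)/3 + 10*z*sin(3*z)/9 + 4*z*cos(3*z)/27 - 4*sin(3*z)/81 + 10*cos(3*z)/27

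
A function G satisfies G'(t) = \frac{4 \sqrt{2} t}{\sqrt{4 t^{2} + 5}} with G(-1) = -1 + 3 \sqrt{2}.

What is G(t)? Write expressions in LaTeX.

G(t) = 2 \sqrt{2 t^{2} + \frac{5}{2}} - 1

G'(t) matches the chain-rule pattern g'(h)*h' with inner function h(t) = 2 t^{2} + \frac{5}{2}; substituting u = h(t) collapses the integral.
A general antiderivative is 2 \sqrt{2 t^{2} + \frac{5}{2}} + C.
The condition gives C = -1 + 3 \sqrt{2} - (3 \sqrt{2}) = -1.
So G(t) = 2 \sqrt{2 t^{2} + \frac{5}{2}} - 1.
Check: d/dt[2 \sqrt{2 t^{2} + \frac{5}{2}} - 1] = \frac{4 \sqrt{2} t}{\sqrt{4 t^{2} + 5}} = G'(t).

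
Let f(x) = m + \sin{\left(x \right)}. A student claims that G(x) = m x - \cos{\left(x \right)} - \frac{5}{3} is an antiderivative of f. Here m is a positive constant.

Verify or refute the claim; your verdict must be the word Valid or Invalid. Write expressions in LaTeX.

Valid: G'(x) = f(x).

d/dx[G] = m + \sin{\left(x \right)}
This equals f(x) exactly, so the claim holds.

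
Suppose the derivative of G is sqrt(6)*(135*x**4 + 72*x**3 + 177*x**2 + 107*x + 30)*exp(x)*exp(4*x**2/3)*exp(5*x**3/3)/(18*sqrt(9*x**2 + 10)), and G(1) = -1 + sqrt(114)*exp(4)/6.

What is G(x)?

G(x) = sqrt(3*x**2/2 + 5/3)*exp(5*x**3/3 + 4*x**2/3 + x) - 1

G'(x) has the shape u'v + uv' for u = sqrt(3*x**2/2 + 5/3) and v = exp(5*x**3/3 + 4*x**2/3 + x) — it is the derivative of the product u*v.
A general antiderivative is sqrt(3*x**2/2 + 5/3)*exp(5*x**3/3 + 4*x**2/3 + x) + C.
The condition gives C = -1 + sqrt(114)*exp(4)/6 - (sqrt(114)*exp(4)/6) = -1.
So G(x) = sqrt(3*x**2/2 + 5/3)*exp(5*x**3/3 + 4*x**2/3 + x) - 1.
Check: d/dx[sqrt(3*x**2/2 + 5/3)*exp(5*x**3/3 + 4*x**2/3 + x) - 1] = (135*sqrt(6)*x**4*exp(x)*exp(4*x**2/3)*exp(5*x**3/3) + 72*sqrt(6)*x**3*exp(x)*exp(4*x**2/3)*exp(5*x**3/3) + 177*sqrt(6)*x**2*exp(x)*exp(4*x**2/3)*exp(5*x**3/3) + 107*sqrt(6)*x*exp(x)*exp(4*x**2/3)*exp(5*x**3/3) + 30*sqrt(6)*exp(x)*exp(4*x**2/3)*exp(5*x**3/3))/(18*sqrt(9*x**2 + 10)), which equals G'(x).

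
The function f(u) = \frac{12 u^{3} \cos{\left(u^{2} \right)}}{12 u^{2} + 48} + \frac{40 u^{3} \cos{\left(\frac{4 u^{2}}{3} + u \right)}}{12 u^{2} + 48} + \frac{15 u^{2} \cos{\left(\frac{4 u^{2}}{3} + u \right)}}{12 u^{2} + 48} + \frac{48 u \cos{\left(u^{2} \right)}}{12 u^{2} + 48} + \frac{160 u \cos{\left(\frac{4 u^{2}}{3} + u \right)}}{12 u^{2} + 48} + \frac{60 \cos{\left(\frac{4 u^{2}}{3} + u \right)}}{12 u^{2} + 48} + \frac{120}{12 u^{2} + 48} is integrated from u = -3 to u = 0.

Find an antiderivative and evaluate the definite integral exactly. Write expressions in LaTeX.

Integrate term by term and add the pieces.
F(u) = \frac{\sin{\left(u^{2} \right)}}{2} + \frac{5 \sin{\left(\frac{4 u^{2}}{3} + u \right)}}{4} + 5 \operatorname{atan}{\left(\frac{u}{2} \right)} is an antiderivative of f.
Check: d/du[\frac{\sin{\left(u^{2} \right)}}{2} + \frac{5 \sin{\left(\frac{4 u^{2}}{3} + u \right)}}{4} + 5 \operatorname{atan}{\left(\frac{u}{2} \right)}] = \frac{12 u^{3} \cos{\left(u^{2} \right)} + 40 u^{3} \cos{\left(\frac{4 u^{2}}{3} + u \right)} + 15 u^{2} \cos{\left(\frac{4 u^{2}}{3} + u \right)} + 48 u \cos{\left(u^{2} \right)} + 160 u \cos{\left(\frac{4 u^{2}}{3} + u \right)} + 60 \cos{\left(\frac{4 u^{2}}{3} + u \right)} + 120}{12 u^{2} + 48}, which equals f(u).
F(0) = 0; F(-3) = - 5 \operatorname{atan}{\left(\frac{3}{2} \right)} + \frac{7 \sin{\left(9 \right)}}{4}.
Integral = F(0) - F(-3) = - \frac{7 \sin{\left(9 \right)}}{4} + 5 \operatorname{atan}{\left(\frac{3}{2} \right)}.

Antiderivative: F(u) = \frac{\sin{\left(u^{2} \right)}}{2} + \frac{5 \sin{\left(\frac{4 u^{2}}{3} + u \right)}}{4} + 5 \operatorname{atan}{\left(\frac{u}{2} \right)}; value = - \frac{7 \sin{\left(9 \right)}}{4} + 5 \operatorname{atan}{\left(\frac{3}{2} \right)}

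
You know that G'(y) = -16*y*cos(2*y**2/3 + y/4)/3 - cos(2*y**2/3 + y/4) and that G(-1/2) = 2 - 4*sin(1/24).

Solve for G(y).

G(y) = 2 - 4*sin(2*y**2/3 + y/4)

G'(y) matches the chain-rule pattern g'(h)*h' with inner function h(y) = 2*y**2/3 + y/4; substituting u = h(y) collapses the integral.
A general antiderivative is -4*sin(2*y**2/3 + y/4) + C.
The condition gives C = 2 - 4*sin(1/24) - (-4*sin(1/24)) = 2.
So G(y) = 2 - 4*sin(2*y**2/3 + y/4).
Check: d/dy[2 - 4*sin(2*y**2/3 + y/4)] = -16*y*cos(2*y**2/3 + y/4)/3 - cos(2*y**2/3 + y/4) = G'(y).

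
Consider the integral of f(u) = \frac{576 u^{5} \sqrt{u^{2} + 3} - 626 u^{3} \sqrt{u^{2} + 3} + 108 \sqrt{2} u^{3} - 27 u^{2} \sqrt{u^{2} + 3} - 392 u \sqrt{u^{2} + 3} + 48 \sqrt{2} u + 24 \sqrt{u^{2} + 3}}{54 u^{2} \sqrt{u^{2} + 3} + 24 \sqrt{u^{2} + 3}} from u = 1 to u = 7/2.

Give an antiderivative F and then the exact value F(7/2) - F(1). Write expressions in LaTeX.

Antiderivative: F(u) = \frac{5 u^{2}}{2} - \frac{u}{2} + \frac{2 \left(4 - 2 u^{2}\right)^{2}}{3} + 2 \sqrt{2 u^{2} + 6} + \operatorname{atan}{\left(\frac{3 u}{2} \right)}; value = - 4 \sqrt{2} - \operatorname{atan}{\left(\frac{3}{2} \right)} + \operatorname{atan}{\left(\frac{21}{4} \right)} + \sqrt{122} + \frac{2435}{8}

Check any antiderivative F(u) by computing F'(u) and comparing it with f(u).
F(u) = \frac{5 u^{2}}{2} - \frac{u}{2} + \frac{2 \left(4 - 2 u^{2}\right)^{2}}{3} + 2 \sqrt{2 u^{2} + 6} + \operatorname{atan}{\left(\frac{3 u}{2} \right)} is an antiderivative of f.
Check: d/du[\frac{5 u^{2}}{2} - \frac{u}{2} + \frac{2 \left(4 - 2 u^{2}\right)^{2}}{3} + 2 \sqrt{2 u^{2} + 6} + \operatorname{atan}{\left(\frac{3 u}{2} \right)}] = \frac{576 u^{5} \sqrt{u^{2} + 3} - 626 u^{3} \sqrt{u^{2} + 3} + 108 \sqrt{2} u^{3} - 27 u^{2} \sqrt{u^{2} + 3} - 392 u \sqrt{u^{2} + 3} + 48 \sqrt{2} u + 24 \sqrt{u^{2} + 3}}{54 u^{2} \sqrt{u^{2} + 3} + 24 \sqrt{u^{2} + 3}} = f(u).
F(7/2) = \operatorname{atan}{\left(\frac{21}{4} \right)} + \sqrt{122} + \frac{7417}{24}; F(1) = \operatorname{atan}{\left(\frac{3}{2} \right)} + \frac{14}{3} + 4 \sqrt{2}.
Integral = F(7/2) - F(1) = - 4 \sqrt{2} - \operatorname{atan}{\left(\frac{3}{2} \right)} + \operatorname{atan}{\left(\frac{21}{4} \right)} + \sqrt{122} + \frac{2435}{8}.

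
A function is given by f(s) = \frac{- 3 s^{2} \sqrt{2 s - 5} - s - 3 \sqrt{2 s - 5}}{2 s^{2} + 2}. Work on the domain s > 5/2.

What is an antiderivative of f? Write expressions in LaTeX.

An antiderivative is F(s) = - \frac{4 s \sqrt{2 s - 5} - 10 \sqrt{2 s - 5} + \log{\left(s^{2} + 1 \right)}}{4}.

Differentiate the proposed F(s) back; it has to land on f(s) exactly.
Check: d/ds[- \frac{4 s \sqrt{2 s - 5} - 10 \sqrt{2 s - 5} + \log{\left(s^{2} + 1 \right)}}{4}] = \frac{- 6 s^{3} + 15 s^{2} - s \sqrt{2 s - 5} - 6 s + 15}{2 s^{2} \sqrt{2 s - 5} + 2 \sqrt{2 s - 5}}, which equals f(s).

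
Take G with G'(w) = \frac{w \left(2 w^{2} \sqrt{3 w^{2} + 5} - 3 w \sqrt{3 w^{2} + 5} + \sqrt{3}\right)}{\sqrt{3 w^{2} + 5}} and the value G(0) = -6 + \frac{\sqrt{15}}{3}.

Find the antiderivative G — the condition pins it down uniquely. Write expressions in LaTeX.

Whatever form G(w) takes, its d/dw must return the stated G'(w).
A general antiderivative is \frac{w^{4}}{2} - w^{3} + \sqrt{w^{2} + \frac{5}{3}} - 5 + C.
The condition gives C = -6 + \frac{\sqrt{15}}{3} - (-5 + \frac{\sqrt{15}}{3}) = -1.
So G(w) = \frac{3 w^{4} - 6 w^{3} + 2 \sqrt{3} \sqrt{3 w^{2} + 5} - 36}{6}.
Check: d/dw[\frac{3 w^{4} - 6 w^{3} + 2 \sqrt{3} \sqrt{3 w^{2} + 5} - 36}{6}] = \frac{2 w^{3} \sqrt{3 w^{2} + 5} - 3 w^{2} \sqrt{3 w^{2} + 5} + \sqrt{3} w}{\sqrt{3 w^{2} + 5}}, which equals G'(w).

G(w) = \frac{3 w^{4} - 6 w^{3} + 2 \sqrt{3} \sqrt{3 w^{2} + 5} - 36}{6}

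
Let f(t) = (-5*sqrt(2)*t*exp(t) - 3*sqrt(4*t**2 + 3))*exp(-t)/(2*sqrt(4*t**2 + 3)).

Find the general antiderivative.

F(t) = -5*sqrt(2*t**2 + 3/2)/4 + 3*exp(-t)/2 + C

For F(t) to be correct the identity F'(t) - f(t) = 0 must hold.
Check: d/dt[-5*sqrt(2*t**2 + 3/2)/4 + 3*exp(-t)/2] = (-5*sqrt(2)*t*exp(t) - 3*sqrt(4*t**2 + 3))*exp(-t)/(2*sqrt(4*t**2 + 3)) = f(t).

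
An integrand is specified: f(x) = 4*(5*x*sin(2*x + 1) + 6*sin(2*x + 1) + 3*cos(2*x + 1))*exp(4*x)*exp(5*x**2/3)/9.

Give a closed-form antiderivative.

f has the shape u'v + uv' for u = 2*exp(5*x**2/3 + 4*x)/3 and v = sin(2*x + 1) — it is the derivative of the product u*v.
Check: d/dx[2*exp(5*x**2/3 + 4*x)*sin(2*x + 1)/3] = 20*x*exp(4*x)*exp(5*x**2/3)*sin(2*x + 1)/9 + 8*exp(4*x)*exp(5*x**2/3)*sin(2*x + 1)/3 + 4*exp(4*x)*exp(5*x**2/3)*cos(2*x + 1)/3, which equals f(x).

An antiderivative is F(x) = 2*exp(5*x**2/3 + 4*x)*sin(2*x + 1)/3.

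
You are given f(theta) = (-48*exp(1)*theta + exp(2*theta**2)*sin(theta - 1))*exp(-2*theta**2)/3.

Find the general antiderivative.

For F(theta) to be correct the identity F'(theta) - f(theta) = 0 must hold.
Check: d/dtheta[-cos(theta - 1)/3 + 4*exp(1)*exp(-2*theta**2)] = (-48*exp(1)*theta + exp(2*theta**2)*sin(theta - 1))*exp(-2*theta**2)/3 = f(theta).

F(theta) = -cos(theta - 1)/3 + 4*exp(1)*exp(-2*theta**2) + C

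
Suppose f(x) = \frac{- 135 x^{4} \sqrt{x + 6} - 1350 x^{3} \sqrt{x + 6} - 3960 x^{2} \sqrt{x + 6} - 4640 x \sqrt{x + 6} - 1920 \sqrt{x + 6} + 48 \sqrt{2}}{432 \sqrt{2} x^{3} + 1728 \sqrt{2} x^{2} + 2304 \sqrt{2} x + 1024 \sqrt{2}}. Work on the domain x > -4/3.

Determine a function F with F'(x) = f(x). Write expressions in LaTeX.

Whatever form F(x) takes, F'(x) = f(x) is non-negotiable.
Check: d/dx[\frac{- \sqrt{2} \left(x + 6\right)^{\frac{5}{2}} \left(3 x + 4\right)^{2} - 8}{16 \left(3 x + 4\right)^{2}}] = \frac{- 135 \sqrt{2} x^{4} \sqrt{x + 6} - 1350 \sqrt{2} x^{3} \sqrt{x + 6} - 3960 \sqrt{2} x^{2} \sqrt{x + 6} - 4640 \sqrt{2} x \sqrt{x + 6} - 1920 \sqrt{2} \sqrt{x + 6} + 96}{864 x^{3} + 3456 x^{2} + 4608 x + 2048}, which equals f(x).

An antiderivative is F(x) = \frac{- \sqrt{2} \left(x + 6\right)^{\frac{5}{2}} \left(3 x + 4\right)^{2} - 8}{16 \left(3 x + 4\right)^{2}}.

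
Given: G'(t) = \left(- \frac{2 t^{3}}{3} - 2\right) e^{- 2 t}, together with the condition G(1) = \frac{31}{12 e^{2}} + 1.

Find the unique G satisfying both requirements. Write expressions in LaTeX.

G'(t) has the shape u'v + uv' for u = \frac{t^{3}}{3} + \frac{t^{2}}{2} + \frac{t}{2} + \frac{5}{4} and v = e^{- 2 t} — it is the derivative of the product u*v.
A general antiderivative is \frac{\left(4 t^{3} + 6 t^{2} + 6 t + 15\right) e^{- 2 t}}{12} + C.
The condition gives C = \frac{31}{12 e^{2}} + 1 - (\frac{31}{12 e^{2}}) = 1.
So G(t) = \frac{t^{3} e^{- 2 t}}{3} + \frac{t^{2} e^{- 2 t}}{2} + \frac{t e^{- 2 t}}{2} + 1 + \frac{5 e^{- 2 t}}{4}.
Check: d/dt[\frac{t^{3} e^{- 2 t}}{3} + \frac{t^{2} e^{- 2 t}}{2} + \frac{t e^{- 2 t}}{2} + 1 + \frac{5 e^{- 2 t}}{4}] = \frac{\left(- 2 t^{3} - 6\right) e^{- 2 t}}{3}, which equals G'(t).

G(t) = \frac{t^{3} e^{- 2 t}}{3} + \frac{t^{2} e^{- 2 t}}{2} + \frac{t e^{- 2 t}}{2} + 1 + \frac{5 e^{- 2 t}}{4}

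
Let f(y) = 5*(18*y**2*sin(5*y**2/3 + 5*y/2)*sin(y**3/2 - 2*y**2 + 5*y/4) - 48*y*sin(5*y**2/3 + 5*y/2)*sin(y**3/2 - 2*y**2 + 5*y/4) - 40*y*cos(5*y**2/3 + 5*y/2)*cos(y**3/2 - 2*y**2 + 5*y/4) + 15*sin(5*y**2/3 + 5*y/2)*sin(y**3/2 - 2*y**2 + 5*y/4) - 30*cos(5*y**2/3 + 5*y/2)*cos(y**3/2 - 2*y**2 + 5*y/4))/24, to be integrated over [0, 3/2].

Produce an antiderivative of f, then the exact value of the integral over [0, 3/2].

Antiderivative: F(y) = -5*sin(5*y**2/3 + 5*y/2)*cos(y**3/2 - 2*y**2 + 5*y/4)/2; value = -5*sin(15/2)*cos(15/16)/2

Recognize the product-rule pattern: f = u'v + uv' with u = -5*cos(y**3/2 - 2*y**2 + 5*y/4)/2, v = sin(5*y**2/3 + 5*y/2), so integration by parts undoes it.
F(y) = -5*sin(5*y**2/3 + 5*y/2)*cos(y**3/2 - 2*y**2 + 5*y/4)/2 is an antiderivative of f.
Check: d/dy[-5*sin(5*y**2/3 + 5*y/2)*cos(y**3/2 - 2*y**2 + 5*y/4)/2] = 15*y**2*sin(5*y**2/3 + 5*y/2)*sin(y**3/2 - 2*y**2 + 5*y/4)/4 - 10*y*sin(5*y**2/3 + 5*y/2)*sin(y**3/2 - 2*y**2 + 5*y/4) - 25*y*cos(5*y**2/3 + 5*y/2)*cos(y**3/2 - 2*y**2 + 5*y/4)/3 + 25*sin(5*y**2/3 + 5*y/2)*sin(y**3/2 - 2*y**2 + 5*y/4)/8 - 25*cos(5*y**2/3 + 5*y/2)*cos(y**3/2 - 2*y**2 + 5*y/4)/4, which equals f(y).
F(3/2) = -5*sin(15/2)*cos(15/16)/2; F(0) = 0.
Integral = F(3/2) - F(0) = -5*sin(15/2)*cos(15/16)/2.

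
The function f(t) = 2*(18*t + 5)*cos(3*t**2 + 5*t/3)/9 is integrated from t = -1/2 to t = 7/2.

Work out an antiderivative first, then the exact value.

Antiderivative: F(t) = 2*sin(3*t**2 + 5*t/3)/3; value = 2*sin(511/12)/3 + 2*sin(1/12)/3

f matches the chain-rule pattern g'(h)*h' with inner function h(t) = 3*t**2 + 5*t/3; substituting u = h(t) collapses the integral.
F(t) = 2*sin(3*t**2 + 5*t/3)/3 is an antiderivative of f.
Check: d/dt[2*sin(3*t**2 + 5*t/3)/3] = 4*t*cos(3*t**2 + 5*t/3) + 10*cos(3*t**2 + 5*t/3)/9, which equals f(t).
F(7/2) = 2*sin(511/12)/3; F(-1/2) = -2*sin(1/12)/3.
Integral = F(7/2) - F(-1/2) = 2*sin(511/12)/3 + 2*sin(1/12)/3.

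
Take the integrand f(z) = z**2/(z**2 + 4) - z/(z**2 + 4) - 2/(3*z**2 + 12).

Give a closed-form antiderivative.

An antiderivative is F(z) = (6*z - 3*log(z**2 + 4) - 14*atan(z/2))/6.

The integrand splits into summands that can be handled one at a time.
Check: d/dz[(6*z - 3*log(z**2 + 4) - 14*atan(z/2))/6] = (3*z**2 - 3*z - 2)/(3*z**2 + 12), which equals f(z).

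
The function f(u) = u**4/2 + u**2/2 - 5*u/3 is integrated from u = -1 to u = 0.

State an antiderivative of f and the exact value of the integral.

The integrand splits into summands that can be handled one at a time.
F(u) = u**5/10 + u**3/6 - 5*u**2/6 is an antiderivative of f.
Check: d/du[u**5/10 + u**3/6 - 5*u**2/6] = u**4/2 + u**2/2 - 5*u/3 = f(u).
F(0) = 0; F(-1) = -11/10.
Integral = F(0) - F(-1) = 11/10.

Antiderivative: F(u) = u**5/10 + u**3/6 - 5*u**2/6; value = 11/10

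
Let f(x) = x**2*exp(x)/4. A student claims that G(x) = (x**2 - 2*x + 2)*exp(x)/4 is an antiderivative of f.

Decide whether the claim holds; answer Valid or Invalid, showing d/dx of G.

Valid: G'(x) = f(x).

d/dx[G] = x**2*exp(x)/4
This equals f(x) exactly, so the claim holds.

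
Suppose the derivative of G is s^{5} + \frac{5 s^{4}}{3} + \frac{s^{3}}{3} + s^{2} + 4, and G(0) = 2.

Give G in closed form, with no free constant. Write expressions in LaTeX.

G(s) = \frac{s^{6}}{6} + \frac{s^{5}}{3} + \frac{s^{4}}{12} + \frac{s^{3}}{3} + 4 s + 2

The integrand splits into summands that can be handled one at a time.
A general antiderivative is \frac{s^{6}}{6} + \frac{s^{5}}{3} + \frac{s^{4}}{12} + \frac{s^{3}}{3} + 4 s + C.
The condition gives C = 2 - (0) = 2.
So G(s) = \frac{s^{6}}{6} + \frac{s^{5}}{3} + \frac{s^{4}}{12} + \frac{s^{3}}{3} + 4 s + 2.
Check: d/ds[\frac{s^{6}}{6} + \frac{s^{5}}{3} + \frac{s^{4}}{12} + \frac{s^{3}}{3} + 4 s + 2] = s^{5} + \frac{5 s^{4}}{3} + \frac{s^{3}}{3} + s^{2} + 4 = G'(s).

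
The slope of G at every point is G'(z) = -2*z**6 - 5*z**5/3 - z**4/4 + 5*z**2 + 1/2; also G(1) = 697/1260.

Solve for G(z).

G(z) = -2*z**7/7 - 5*z**6/18 - z**5/20 + 5*z**3/3 + z/2 - 1

The integrand splits into summands that can be handled one at a time.
A general antiderivative is -2*z**7/7 - 5*z**6/18 - z**5/20 + 5*z**3/3 + z/2 + C.
The condition gives C = 697/1260 - (1957/1260) = -1.
So G(z) = -2*z**7/7 - 5*z**6/18 - z**5/20 + 5*z**3/3 + z/2 - 1.
Check: d/dz[-2*z**7/7 - 5*z**6/18 - z**5/20 + 5*z**3/3 + z/2 - 1] = -2*z**6 - 5*z**5/3 - z**4/4 + 5*z**2 + 1/2 = G'(z).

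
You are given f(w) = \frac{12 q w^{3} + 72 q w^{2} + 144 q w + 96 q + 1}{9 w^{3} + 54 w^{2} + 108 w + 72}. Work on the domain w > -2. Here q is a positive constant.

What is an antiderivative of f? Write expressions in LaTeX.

Check any antiderivative F(w) by computing F'(w) and comparing it with f(w).
Check: d/dw[\frac{4 q w}{3} - \frac{1}{18 w^{2} + 72 w + 72}] = \frac{12 q w^{3} + 72 q w^{2} + 144 q w + 96 q + 1}{9 w^{3} + 54 w^{2} + 108 w + 72} = f(w).

An antiderivative is F(w) = \frac{4 q w}{3} - \frac{1}{18 w^{2} + 72 w + 72}.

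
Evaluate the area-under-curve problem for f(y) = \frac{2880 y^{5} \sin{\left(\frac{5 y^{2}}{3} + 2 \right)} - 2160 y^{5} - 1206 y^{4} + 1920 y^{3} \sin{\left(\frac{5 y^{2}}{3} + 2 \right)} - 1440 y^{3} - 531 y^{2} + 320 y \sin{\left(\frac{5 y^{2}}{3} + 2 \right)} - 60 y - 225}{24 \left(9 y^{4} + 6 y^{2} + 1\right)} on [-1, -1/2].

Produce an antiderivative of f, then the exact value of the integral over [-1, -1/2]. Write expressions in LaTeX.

Antiderivative: F(y) = - \frac{120 y^{4} + 134 y^{3} + 96 y^{2} \cos{\left(\frac{5 y^{2}}{3} + 2 \right)} - 20 y^{2} + 75 y + 32 \cos{\left(\frac{5 y^{2}}{3} + 2 \right)} - 10}{8 \left(3 y^{2} + 1\right)}; value = 4 \cos{\left(\frac{11}{3} \right)} + \frac{155}{224} - 4 \cos{\left(\frac{29}{12} \right)}

An antiderivative F(y) passes only if d/dy[F] lands on f(y) exactly.
F(y) = - \frac{120 y^{4} + 134 y^{3} + 96 y^{2} \cos{\left(\frac{5 y^{2}}{3} + 2 \right)} - 20 y^{2} + 75 y + 32 \cos{\left(\frac{5 y^{2}}{3} + 2 \right)} - 10}{8 \left(3 y^{2} + 1\right)} is an antiderivative of f.
Check: d/dy[- \frac{120 y^{4} + 134 y^{3} + 96 y^{2} \cos{\left(\frac{5 y^{2}}{3} + 2 \right)} - 20 y^{2} + 75 y + 32 \cos{\left(\frac{5 y^{2}}{3} + 2 \right)} - 10}{8 \left(3 y^{2} + 1\right)}] = \frac{2880 y^{5} \sin{\left(\frac{5 y^{2}}{3} + 2 \right)} - 2160 y^{5} - 1206 y^{4} + 1920 y^{3} \sin{\left(\frac{5 y^{2}}{3} + 2 \right)} - 1440 y^{3} - 531 y^{2} + 320 y \sin{\left(\frac{5 y^{2}}{3} + 2 \right)} - 60 y - 225}{216 y^{4} + 144 y^{2} + 24}, which equals f(y).
F(-1/2) = \frac{247}{56} - 4 \cos{\left(\frac{29}{12} \right)}; F(-1) = \frac{119}{32} - 4 \cos{\left(\frac{11}{3} \right)}.
Integral = F(-1/2) - F(-1) = 4 \cos{\left(\frac{11}{3} \right)} + \frac{155}{224} - 4 \cos{\left(\frac{29}{12} \right)}.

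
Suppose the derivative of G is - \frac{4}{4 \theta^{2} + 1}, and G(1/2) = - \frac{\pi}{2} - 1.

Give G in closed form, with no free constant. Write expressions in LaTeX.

G(\theta) = - 2 \operatorname{atan}{\left(2 \theta \right)} - 1

For G(\theta) to be correct, d/d\theta[G] must agree with the stated G'(\theta) identically.
A general antiderivative is - 2 \operatorname{atan}{\left(2 \theta \right)} + C.
The condition gives C = - \frac{\pi}{2} - 1 - (- \frac{\pi}{2}) = -1.
So G(\theta) = - 2 \operatorname{atan}{\left(2 \theta \right)} - 1.
Check: d/d\theta[- 2 \operatorname{atan}{\left(2 \theta \right)} - 1] = - \frac{4}{4 \theta^{2} + 1} = G'(\theta).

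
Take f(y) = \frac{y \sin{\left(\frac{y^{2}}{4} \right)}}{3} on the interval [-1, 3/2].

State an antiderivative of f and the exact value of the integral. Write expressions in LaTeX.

Antiderivative: F(y) = - \frac{2 \cos{\left(\frac{y^{2}}{4} \right)}}{3}; value = - \frac{2 \cos{\left(\frac{9}{16} \right)}}{3} + \frac{2 \cos{\left(\frac{1}{4} \right)}}{3}

f matches the chain-rule pattern g'(h)*h' with inner function h(y) = \frac{y^{2}}{4}; substituting u = h(y) collapses the integral.
F(y) = - \frac{2 \cos{\left(\frac{y^{2}}{4} \right)}}{3} is an antiderivative of f.
Check: d/dy[- \frac{2 \cos{\left(\frac{y^{2}}{4} \right)}}{3}] = \frac{y \sin{\left(\frac{y^{2}}{4} \right)}}{3} = f(y).
F(3/2) = - \frac{2 \cos{\left(\frac{9}{16} \right)}}{3}; F(-1) = - \frac{2 \cos{\left(\frac{1}{4} \right)}}{3}.
Integral = F(3/2) - F(-1) = - \frac{2 \cos{\left(\frac{9}{16} \right)}}{3} + \frac{2 \cos{\left(\frac{1}{4} \right)}}{3}.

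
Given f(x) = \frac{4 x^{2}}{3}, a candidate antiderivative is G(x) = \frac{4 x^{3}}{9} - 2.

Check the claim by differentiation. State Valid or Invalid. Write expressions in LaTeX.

d/dx[G] = \frac{4 x^{2}}{3}
This equals f(x) exactly, so the claim holds.

Valid: G'(x) = f(x).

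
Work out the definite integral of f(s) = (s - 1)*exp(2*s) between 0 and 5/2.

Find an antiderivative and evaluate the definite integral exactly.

Antiderivative: F(s) = (2*s - 3)*exp(2*s)/4; value = 3/4 + exp(5)/2

Recognize the product-rule pattern: f = u'v + uv' with u = s/2 - 3/4, v = exp(2*s), so integration by parts undoes it.
F(s) = (2*s - 3)*exp(2*s)/4 is an antiderivative of f.
Check: d/ds[(2*s - 3)*exp(2*s)/4] = s*exp(2*s) - exp(2*s), which equals f(s).
F(5/2) = exp(5)/2; F(0) = -3/4.
Integral = F(5/2) - F(0) = 3/4 + exp(5)/2.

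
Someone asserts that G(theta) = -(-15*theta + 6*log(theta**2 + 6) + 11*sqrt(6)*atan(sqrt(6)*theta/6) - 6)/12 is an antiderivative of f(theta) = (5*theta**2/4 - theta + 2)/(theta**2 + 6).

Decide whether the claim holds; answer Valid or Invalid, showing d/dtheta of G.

Valid. The derivative of G reproduces f.

d/dtheta[G] = (5*theta**2 - 4*theta + 8)/(4*theta**2 + 24)
This equals f(theta) exactly, so the claim holds.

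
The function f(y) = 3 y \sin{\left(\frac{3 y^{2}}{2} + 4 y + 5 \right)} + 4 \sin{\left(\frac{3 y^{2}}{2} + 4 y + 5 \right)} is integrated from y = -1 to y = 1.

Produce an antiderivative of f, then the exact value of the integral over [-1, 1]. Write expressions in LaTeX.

Antiderivative: F(y) = - \cos{\left(\frac{3 y^{2}}{2} + 4 y + 5 \right)}; value = \cos{\left(\frac{5}{2} \right)} - \cos{\left(\frac{21}{2} \right)}

f matches the chain-rule pattern g'(h)*h' with inner function h(y) = \frac{3 y^{2}}{2} + 4 y + 5; substituting u = h(y) collapses the integral.
F(y) = - \cos{\left(\frac{3 y^{2}}{2} + 4 y + 5 \right)} is an antiderivative of f.
Check: d/dy[- \cos{\left(\frac{3 y^{2}}{2} + 4 y + 5 \right)}] = 3 y \sin{\left(\frac{3 y^{2}}{2} + 4 y + 5 \right)} + 4 \sin{\left(\frac{3 y^{2}}{2} + 4 y + 5 \right)} = f(y).
F(1) = - \cos{\left(\frac{21}{2} \right)}; F(-1) = - \cos{\left(\frac{5}{2} \right)}.
Integral = F(1) - F(-1) = \cos{\left(\frac{5}{2} \right)} - \cos{\left(\frac{21}{2} \right)}.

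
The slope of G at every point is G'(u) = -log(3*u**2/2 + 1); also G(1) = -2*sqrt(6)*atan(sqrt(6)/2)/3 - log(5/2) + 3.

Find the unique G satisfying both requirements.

For G(u) to be correct, d/du[G] must agree with the stated G'(u) identically.
A general antiderivative is -u*log(3*u**2/2 + 1) + 2*u - 2*sqrt(6)*atan(sqrt(6)*u/2)/3 + C.
The condition gives C = -2*sqrt(6)*atan(sqrt(6)/2)/3 - log(5/2) + 3 - (-2*sqrt(6)*atan(sqrt(6)/2)/3 - log(5/2) + 2) = 1.
So G(u) = -(3*u*log(3*u**2/2 + 1) - 6*u + 2*sqrt(6)*atan(sqrt(6)*u/2) - 3)/3.
Check: d/du[-(3*u*log(3*u**2/2 + 1) - 6*u + 2*sqrt(6)*atan(sqrt(6)*u/2) - 3)/3] = -log(3*u**2/2 + 1) = G'(u).

G(u) = -(3*u*log(3*u**2/2 + 1) - 6*u + 2*sqrt(6)*atan(sqrt(6)*u/2) - 3)/3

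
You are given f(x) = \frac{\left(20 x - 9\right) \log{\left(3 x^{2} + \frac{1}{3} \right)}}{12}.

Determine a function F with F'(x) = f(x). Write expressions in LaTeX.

An antiderivative is F(x) = \frac{5 x^{2} \log{\left(3 x^{2} + \frac{1}{3} \right)}}{6} - \frac{5 x^{2}}{6} - \frac{3 x \log{\left(3 x^{2} + \frac{1}{3} \right)}}{4} + \frac{3 x}{2} + \frac{5 \log{\left(x^{2} + \frac{1}{9} \right)}}{54} - \frac{\operatorname{atan}{\left(3 x \right)}}{2}.

Recover f(x) by differentiating a candidate F(x); any mismatch rules it out.
Check: d/dx[\frac{5 x^{2} \log{\left(3 x^{2} + \frac{1}{3} \right)}}{6} - \frac{5 x^{2}}{6} - \frac{3 x \log{\left(3 x^{2} + \frac{1}{3} \right)}}{4} + \frac{3 x}{2} + \frac{5 \log{\left(x^{2} + \frac{1}{9} \right)}}{54} - \frac{\operatorname{atan}{\left(3 x \right)}}{2}] = \frac{5 x \log{\left(3 x^{2} + \frac{1}{3} \right)}}{3} - \frac{3 \log{\left(3 x^{2} + \frac{1}{3} \right)}}{4}, which equals f(x).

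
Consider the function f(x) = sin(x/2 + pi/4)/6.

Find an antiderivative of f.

A candidate is checked by its d/dx: the result must match f(x).
Check: d/dx[-cos(x/2 + pi/4)/3] = sin(x/2 + pi/4)/6 = f(x).

An antiderivative is F(x) = -cos(x/2 + pi/4)/3.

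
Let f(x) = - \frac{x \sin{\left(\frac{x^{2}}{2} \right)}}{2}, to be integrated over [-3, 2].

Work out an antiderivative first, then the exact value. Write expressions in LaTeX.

The substitution u = \frac{x^{2}}{2} works: f is exactly (dF/du)*(du/dx) for that inner function.
F(x) = \frac{\cos{\left(\frac{x^{2}}{2} \right)}}{2} is an antiderivative of f.
Check: d/dx[\frac{\cos{\left(\frac{x^{2}}{2} \right)}}{2}] = - \frac{x \sin{\left(\frac{x^{2}}{2} \right)}}{2} = f(x).
F(2) = \frac{\cos{\left(2 \right)}}{2}; F(-3) = \frac{\cos{\left(\frac{9}{2} \right)}}{2}.
Integral = F(2) - F(-3) = \frac{\cos{\left(2 \right)}}{2} - \frac{\cos{\left(\frac{9}{2} \right)}}{2}.

Antiderivative: F(x) = \frac{\cos{\left(\frac{x^{2}}{2} \right)}}{2}; value = \frac{\cos{\left(2 \right)}}{2} - \frac{\cos{\left(\frac{9}{2} \right)}}{2}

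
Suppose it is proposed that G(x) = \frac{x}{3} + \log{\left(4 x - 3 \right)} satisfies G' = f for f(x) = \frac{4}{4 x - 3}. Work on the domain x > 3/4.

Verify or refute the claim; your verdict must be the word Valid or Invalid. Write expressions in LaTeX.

d/dx[G] = \frac{4 x + 9}{12 x - 9}
d/dx[G] - f(x) = \frac{1}{3} != 0.

Invalid: d/dx[G] - f = \frac{1}{3}, which is not 0.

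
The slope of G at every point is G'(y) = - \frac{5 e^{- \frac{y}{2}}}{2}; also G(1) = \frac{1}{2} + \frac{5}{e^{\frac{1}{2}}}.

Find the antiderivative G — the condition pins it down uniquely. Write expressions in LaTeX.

G(y) = \frac{1}{2} + 5 e^{- \frac{y}{2}}

The proposed G(y) is checked by its d/dy: the result must match the given G'(y).
A general antiderivative is 5 e^{- \frac{y}{2}} + C.
The condition gives C = \frac{1}{2} + \frac{5}{e^{\frac{1}{2}}} - (\frac{5}{e^{\frac{1}{2}}}) = \frac{1}{2}.
So G(y) = \frac{1}{2} + 5 e^{- \frac{y}{2}}.
Check: d/dy[\frac{1}{2} + 5 e^{- \frac{y}{2}}] = - \frac{5 e^{- \frac{y}{2}}}{2} = G'(y).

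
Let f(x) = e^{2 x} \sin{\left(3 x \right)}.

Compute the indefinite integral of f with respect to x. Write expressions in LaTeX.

F(x) = - \frac{\left(- 2 \sin{\left(3 x \right)} + 3 \cos{\left(3 x \right)}\right) e^{2 x}}{13} + C

Whatever form F(x) takes, F'(x) = f(x) is non-negotiable.
Check: d/dx[- \frac{\left(- 2 \sin{\left(3 x \right)} + 3 \cos{\left(3 x \right)}\right) e^{2 x}}{13}] = e^{2 x} \sin{\left(3 x \right)} = f(x).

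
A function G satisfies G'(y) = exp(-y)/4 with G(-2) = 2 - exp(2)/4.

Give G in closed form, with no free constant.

A candidate passes only if d/dy[G] lands on the given G'(y) exactly.
A general antiderivative is -exp(-y)/4 + C.
The condition gives C = 2 - exp(2)/4 - (-exp(2)/4) = 2.
So G(y) = 2 - exp(-y)/4.
Check: d/dy[2 - exp(-y)/4] = exp(-y)/4 = G'(y).

G(y) = 2 - exp(-y)/4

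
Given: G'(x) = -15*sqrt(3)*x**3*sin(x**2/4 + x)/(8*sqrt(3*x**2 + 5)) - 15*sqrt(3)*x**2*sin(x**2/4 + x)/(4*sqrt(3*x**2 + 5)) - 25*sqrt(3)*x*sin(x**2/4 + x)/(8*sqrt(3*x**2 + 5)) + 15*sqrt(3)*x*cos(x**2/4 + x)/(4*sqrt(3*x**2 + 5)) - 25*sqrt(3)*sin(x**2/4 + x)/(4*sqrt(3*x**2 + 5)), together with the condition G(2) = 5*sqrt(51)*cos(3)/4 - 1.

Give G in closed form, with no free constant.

G(x) = 15*sqrt(x**2 + 5/3)*cos(x**2/4 + x)/4 - 1

G'(x) has the shape u'v + uv' for u = 15*sqrt(x**2 + 5/3)/4 and v = cos(x**2/4 + x) — it is the derivative of the product u*v.
A general antiderivative is 15*sqrt(x**2 + 5/3)*cos(x**2/4 + x)/4 + C.
The condition gives C = 5*sqrt(51)*cos(3)/4 - 1 - (5*sqrt(51)*cos(3)/4) = -1.
So G(x) = 15*sqrt(x**2 + 5/3)*cos(x**2/4 + x)/4 - 1.
Check: d/dx[15*sqrt(x**2 + 5/3)*cos(x**2/4 + x)/4 - 1] = sqrt(3)*(-45*x**3*sin(x**2/4 + x) - 90*x**2*sin(x**2/4 + x) - 75*x*sin(x**2/4 + x) + 90*x*cos(x**2/4 + x) - 150*sin(x**2/4 + x))/(24*sqrt(3*x**2 + 5)), which equals G'(x).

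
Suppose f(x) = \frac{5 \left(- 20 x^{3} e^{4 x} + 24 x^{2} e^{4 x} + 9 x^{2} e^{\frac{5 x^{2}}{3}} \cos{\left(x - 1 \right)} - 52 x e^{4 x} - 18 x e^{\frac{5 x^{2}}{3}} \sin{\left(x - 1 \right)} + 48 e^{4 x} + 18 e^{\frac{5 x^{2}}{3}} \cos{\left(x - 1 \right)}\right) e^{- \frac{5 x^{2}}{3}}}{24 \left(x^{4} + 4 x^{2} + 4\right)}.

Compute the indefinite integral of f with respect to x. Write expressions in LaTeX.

F(x) = \frac{5 \left(2 e^{4 x} e^{- \frac{5 x^{2}}{3}} + 3 \sin{\left(x - 1 \right)}\right)}{8 \left(x^{2} + 2\right)} + C

Recognize the product-rule pattern: f = u'v + uv' with u = - \frac{5}{4 \left(\frac{x^{2}}{2} + 1\right)}, v = - \frac{e^{- \frac{5 x^{2}}{3} + 4 x}}{2} - \frac{3 \sin{\left(x - 1 \right)}}{4}, so integration by parts undoes it.
Check: d/dx[\frac{5 \left(2 e^{4 x} e^{- \frac{5 x^{2}}{3}} + 3 \sin{\left(x - 1 \right)}\right)}{8 \left(x^{2} + 2\right)}] = \frac{- 100 x^{3} e^{4 x} + 120 x^{2} e^{4 x} + 45 x^{2} e^{\frac{5 x^{2}}{3}} \cos{\left(x - 1 \right)} - 260 x e^{4 x} - 90 x e^{\frac{5 x^{2}}{3}} \sin{\left(x - 1 \right)} + 240 e^{4 x} + 90 e^{\frac{5 x^{2}}{3}} \cos{\left(x - 1 \right)}}{24 x^{4} e^{\frac{5 x^{2}}{3}} + 96 x^{2} e^{\frac{5 x^{2}}{3}} + 96 e^{\frac{5 x^{2}}{3}}}, which equals f(x).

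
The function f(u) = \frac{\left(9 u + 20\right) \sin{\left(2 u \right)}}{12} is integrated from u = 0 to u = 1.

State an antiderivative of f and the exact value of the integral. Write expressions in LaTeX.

Antiderivative: F(u) = - \frac{3 u \cos{\left(2 u \right)}}{8} + \frac{3 \sin{\left(2 u \right)}}{16} - \frac{5 \cos{\left(2 u \right)}}{6}; value = \frac{3 \sin{\left(2 \right)}}{16} - \frac{29 \cos{\left(2 \right)}}{24} + \frac{5}{6}

A first test for any F(u): its u-derivative must equal f(u) identically.
F(u) = - \frac{3 u \cos{\left(2 u \right)}}{8} + \frac{3 \sin{\left(2 u \right)}}{16} - \frac{5 \cos{\left(2 u \right)}}{6} is an antiderivative of f.
Check: d/du[- \frac{3 u \cos{\left(2 u \right)}}{8} + \frac{3 \sin{\left(2 u \right)}}{16} - \frac{5 \cos{\left(2 u \right)}}{6}] = \frac{3 u \sin{\left(2 u \right)}}{4} + \frac{5 \sin{\left(2 u \right)}}{3}, which equals f(u).
F(1) = \frac{3 \sin{\left(2 \right)}}{16} - \frac{29 \cos{\left(2 \right)}}{24}; F(0) = - \frac{5}{6}.
Integral = F(1) - F(0) = \frac{3 \sin{\left(2 \right)}}{16} - \frac{29 \cos{\left(2 \right)}}{24} + \frac{5}{6}.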